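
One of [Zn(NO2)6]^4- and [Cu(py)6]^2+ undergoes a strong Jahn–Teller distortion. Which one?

[Cu(py)6]^2+

[Zn(NO2)6]^4-: Ligand charges: each nitro (N-bound nitrite) is −1. With an overall charge of −4 the zinc centre must be in the +2 oxidation state. Zn sits in group 12, so the d-electron count is 12 − 2 = 10. The d¹⁰ configuration leaves the e_g set evenly filled (or empty) — no strong Jahn–Teller driving force.
[Cu(py)6]^2+: Summing ligand charges against the +2 overall charge gives an oxidation state of +2 for copper. Copper is a group-11 element; Cu(II) is therefore d⁹. The t₂g⁶e_g³ configuration has an unevenly filled e_g set; the Jahn–Teller theorem predicts a tetragonal distortion (typically axial elongation) to lift the degeneracy.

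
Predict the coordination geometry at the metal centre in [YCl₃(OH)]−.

Each chloride is −1; each hydroxide is −1; balancing the −1 overall charge requires Y(III).
Yttrium is a group-3 element; Y(III) is therefore d⁰.
Coordination number: 4.
A d⁰ ion has no crystal-field stabilisation preference between square planar and tetrahedral, so four ligands adopt the sterically favoured tetrahedral geometry.

tetrahedral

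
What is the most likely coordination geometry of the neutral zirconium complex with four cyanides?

tetrahedral

Ligand charges: each cyanide is −1. With an overall charge of 0 the zirconium centre must be in the +4 oxidation state.
Group 4 minus oxidation state 4 gives a d⁰ configuration.
Coordination number: 4.
A d⁰ ion has no crystal-field stabilisation preference between square planar and tetrahedral, so four ligands adopt the sterically favoured tetrahedral geometry.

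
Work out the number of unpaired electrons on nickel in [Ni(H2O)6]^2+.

2 unpaired electrons

Water is neutral; balancing the +2 overall charge requires Ni(II).
Ni sits in group 10, so the d-electron count is 10 − 2 = 8.
In an octahedral field the d⁸ configuration is t₂g⁶e_g² (only one arrangement possible), giving 2 unpaired electrons.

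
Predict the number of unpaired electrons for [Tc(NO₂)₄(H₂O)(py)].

Ligand charges: each nitro (N-bound nitrite) is −1; water is neutral; pyridine is neutral. With an overall charge of 0 the technetium centre must be in the +4 oxidation state.
Technetium is a group-7 element; Tc(IV) is therefore d³.
In an octahedral field the d³ configuration is t₂g³e_g⁰ (only one arrangement possible), giving 3 unpaired electrons.

3 unpaired electrons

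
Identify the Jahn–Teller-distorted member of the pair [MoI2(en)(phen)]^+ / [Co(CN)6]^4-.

[MoI2(en)(phen)]^+: Ligand charges: each iodide is −1; ethylenediamine is neutral; 1,10-phenanthroline is neutral. With an overall charge of +1 the molybdenum centre must be in the +3 oxidation state. Molybdenum is a group-6 element; Mo(III) is therefore d³. The d³ configuration leaves the e_g set evenly filled (or empty) — no strong Jahn–Teller driving force.
[Co(CN)6]^4-: Each cyanide is −1; balancing the −4 overall charge requires Co(II). Cobalt is a group-9 element; Co(II) is therefore d⁷. Cyanide is a strong-field ligand (high in the spectrochemical series) for a first-row metal, so the complex is low-spin. The t₂g⁶e_g¹ (low-spin) configuration has an unevenly filled e_g set; the Jahn–Teller theorem predicts a tetragonal distortion (typically axial elongation) to lift the degeneracy.

[Co(CN)6]^4-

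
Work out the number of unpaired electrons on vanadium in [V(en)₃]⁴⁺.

Ligand charges: ethylenediamine is neutral. With an overall charge of +4 the vanadium centre must be in the +4 oxidation state.
Vanadium is a group-5 element; V(IV) is therefore d¹.
Counting donor atoms: 3×ethylenediamine (bidentate) → 6 donors. Coordination number = 6.
In an octahedral field the d¹ configuration is t₂g¹e_g⁰ (only one arrangement possible), giving 1 unpaired electron.

1 unpaired electron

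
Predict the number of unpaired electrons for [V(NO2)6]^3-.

Summing ligand charges against the −3 overall charge gives an oxidation state of +3 for vanadium.
V sits in group 5, so the d-electron count is 5 − 3 = 2.
In an octahedral field the d² configuration is t₂g²e_g⁰ (only one arrangement possible), giving 2 unpaired electrons.

2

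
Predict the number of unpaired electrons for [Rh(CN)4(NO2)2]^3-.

Summing ligand charges against the −3 overall charge gives an oxidation state of +3 for rhodium.
Group 9 minus oxidation state 3 gives a d⁶ configuration.
The spin state decides the count: a 4d ion has a large Δₒ and is invariably low-spin.
An octahedral low-spin d⁶ ion is t₂g⁶e_g⁰, giving 0 unpaired electrons.

0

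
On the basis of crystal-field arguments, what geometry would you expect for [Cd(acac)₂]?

Each acetylacetonate is −1; balancing the 0 overall charge requires Cd(II).
Cadmium is a group-12 element; Cd(II) is therefore d¹⁰.
Counting donor atoms: 2×acetylacetonate (bidentate) → 4 donors. Coordination number = 4.
A d¹⁰ ion has no crystal-field stabilisation preference between square planar and tetrahedral, so four ligands adopt the sterically favoured tetrahedral geometry.

tetrahedral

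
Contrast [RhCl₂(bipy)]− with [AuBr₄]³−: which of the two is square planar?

For [RhCl₂(bipy)]−: Each chloride is −1; 2,2′-bipyridine is neutral; balancing the −1 overall charge requires Rh(I). Group 9 minus oxidation state 1 gives a d⁸ configuration. A 4d d⁸ ion has a large crystal-field splitting; square planar leaves the high-energy d_{x²−y²} orbital empty and maximises CFSE. → square planar.
For [AuBr₄]³−: Each bromide is −1; balancing the −3 overall charge requires Au(I). Au sits in group 11, so the d-electron count is 11 − 1 = 10. A d¹⁰ ion has no crystal-field stabilisation preference between square planar and tetrahedral, so four ligands adopt the sterically favoured tetrahedral geometry. → tetrahedral.

[RhCl₂(bipy)]−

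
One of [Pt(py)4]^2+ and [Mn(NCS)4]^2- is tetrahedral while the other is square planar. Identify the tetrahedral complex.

[Mn(NCS)4]^2-

For [Pt(py)4]^2+: Pyridine is neutral; balancing the +2 overall charge requires Pt(II). Group 10 minus oxidation state 2 gives a d⁸ configuration. A 5d d⁸ ion has a large crystal-field splitting; square planar leaves the high-energy d_{x²−y²} orbital empty and maximises CFSE. → square planar.
For [Mn(NCS)4]^2-: Ligand charges: each isothiocyanate is −1. With an overall charge of −2 the manganese centre must be in the +2 oxidation state. Mn sits in group 7, so the d-electron count is 7 − 2 = 5. A high-spin d⁵ ion has zero CFSE in either geometry, so four ligands adopt the sterically favoured tetrahedral geometry. → tetrahedral.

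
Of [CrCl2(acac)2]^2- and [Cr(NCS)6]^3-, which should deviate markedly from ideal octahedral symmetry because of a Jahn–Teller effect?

[CrCl2(acac)2]^2-

[CrCl2(acac)2]^2-: Ligand charges: each chloride is −1; each acetylacetonate is −1. With an overall charge of −2 the chromium centre must be in the +2 oxidation state. Cr sits in group 6, so the d-electron count is 6 − 2 = 4. Acetylacetonate and chloride are weak-field ligands for a first-row metal, so the complex is high-spin. The t₂g³e_g¹ (high-spin) configuration has an unevenly filled e_g set; the Jahn–Teller theorem predicts a tetragonal distortion (typically axial elongation) to lift the degeneracy.
[Cr(NCS)6]^3-: Summing ligand charges against the −3 overall charge gives an oxidation state of +3 for chromium. Cr sits in group 6, so the d-electron count is 6 − 3 = 3. The d³ configuration leaves the e_g set evenly filled (or empty) — no strong Jahn–Teller driving force.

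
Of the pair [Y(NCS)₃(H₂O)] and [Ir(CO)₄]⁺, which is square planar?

For [Y(NCS)₃(H₂O)]: Each isothiocyanate is −1; water is neutral; balancing the 0 overall charge requires Y(III). Group 3 minus oxidation state 3 gives a d⁰ configuration. A d⁰ ion has no crystal-field stabilisation preference between square planar and tetrahedral, so four ligands adopt the sterically favoured tetrahedral geometry. → tetrahedral.
For [Ir(CO)₄]⁺: Carbonyl is neutral; balancing the +1 overall charge requires Ir(I). Iridium is a group-9 element; Ir(I) is therefore d⁸. A 5d d⁸ ion has a large crystal-field splitting; square planar leaves the high-energy d_{x²−y²} orbital empty and maximises CFSE. → square planar.

[Ir(CO)₄]⁺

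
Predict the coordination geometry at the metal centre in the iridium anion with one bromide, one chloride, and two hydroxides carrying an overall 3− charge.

square planar

Summing ligand charges against the −3 overall charge gives an oxidation state of +1 for iridium.
Iridium is a group-9 element; Ir(I) is therefore d⁸.
With 4 monodentate ligands the coordination number is 4.
A 5d d⁸ ion has a large crystal-field splitting; square planar leaves the high-energy d_{x²−y²} orbital empty and maximises CFSE.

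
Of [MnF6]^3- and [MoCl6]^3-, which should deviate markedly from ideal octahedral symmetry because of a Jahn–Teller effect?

[MnF6]^3-

[MnF6]^3-: Each fluoride is −1; balancing the −3 overall charge requires Mn(III). Mn sits in group 7, so the d-electron count is 7 − 3 = 4. Fluoride is a weak-field ligand for a first-row metal, so the complex is high-spin. The t₂g³e_g¹ (high-spin) configuration has an unevenly filled e_g set; the Jahn–Teller theorem predicts a tetragonal distortion (typically axial elongation) to lift the degeneracy.
[MoCl6]^3-: Ligand charges: each chloride is −1. With an overall charge of −3 the molybdenum centre must be in the +3 oxidation state. Group 6 minus oxidation state 3 gives a d³ configuration. The d³ configuration leaves the e_g set evenly filled (or empty) — no strong Jahn–Teller driving force.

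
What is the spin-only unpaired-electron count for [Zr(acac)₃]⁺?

0

Summing ligand charges against the +1 overall charge gives an oxidation state of +4 for zirconium.
Zr sits in group 4, so the d-electron count is 4 − 4 = 0.
Counting donor atoms: 3×acetylacetonate (bidentate) → 6 donors. Coordination number = 6.
In an octahedral field the d⁰ configuration is t₂g⁰e_g⁰, giving 0 unpaired electrons.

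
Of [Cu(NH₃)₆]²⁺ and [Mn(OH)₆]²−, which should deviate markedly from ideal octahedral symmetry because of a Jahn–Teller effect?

[Cu(NH₃)₆]²⁺

[Cu(NH₃)₆]²⁺: Summing ligand charges against the +2 overall charge gives an oxidation state of +2 for copper. Cu sits in group 11, so the d-electron count is 11 − 2 = 9. The t₂g⁶e_g³ configuration has an unevenly filled e_g set; the Jahn–Teller theorem predicts a tetragonal distortion (typically axial elongation) to lift the degeneracy.
[Mn(OH)₆]²−: Each hydroxide is −1; balancing the −2 overall charge requires Mn(IV). Mn sits in group 7, so the d-electron count is 7 − 4 = 3. The d³ configuration leaves the e_g set evenly filled (or empty) — no strong Jahn–Teller driving force.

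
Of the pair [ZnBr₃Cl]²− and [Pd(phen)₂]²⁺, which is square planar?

[Pd(phen)₂]²⁺

For [ZnBr₃Cl]²−: Each bromide is −1; each chloride is −1; balancing the −2 overall charge requires Zn(II). Zn sits in group 12, so the d-electron count is 12 − 2 = 10. A d¹⁰ ion has no crystal-field stabilisation preference between square planar and tetrahedral, so four ligands adopt the sterically favoured tetrahedral geometry. → tetrahedral.
For [Pd(phen)₂]²⁺: Summing ligand charges against the +2 overall charge gives an oxidation state of +2 for palladium. Pd sits in group 10, so the d-electron count is 10 − 2 = 8. A 4d d⁸ ion has a large crystal-field splitting; square planar leaves the high-energy d_{x²−y²} orbital empty and maximises CFSE. → square planar.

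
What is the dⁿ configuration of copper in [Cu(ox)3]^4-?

d⁹

Each oxalate is −2; balancing the −4 overall charge requires Cu(II).
Group 11 minus oxidation state 2 gives a d⁹ configuration.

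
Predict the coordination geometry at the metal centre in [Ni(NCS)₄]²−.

Each isothiocyanate is −1; balancing the −2 overall charge requires Ni(II).
Nickel is a group-10 element; Ni(II) is therefore d⁸.
With 4 monodentate ligands the coordination number is 4.
Isothiocyanate is a weak-field ligand.
With weak-field ligands the CFSE gain from square planar is small, so a 3d d⁸ ion takes the sterically preferred tetrahedral geometry.

tetrahedral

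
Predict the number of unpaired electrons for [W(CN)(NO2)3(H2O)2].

2 unpaired electrons

Summing ligand charges against the 0 overall charge gives an oxidation state of +4 for tungsten.
W sits in group 6, so the d-electron count is 6 − 4 = 2.
In an octahedral field the d² configuration is t₂g²e_g⁰ (only one arrangement possible), giving 2 unpaired electrons.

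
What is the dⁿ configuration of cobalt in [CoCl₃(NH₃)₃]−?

d⁷

Ligand charges: each chloride is −1; ammonia is neutral. With an overall charge of −1 the cobalt centre must be in the +2 oxidation state.
Co sits in group 9, so the d-electron count is 9 − 2 = 7.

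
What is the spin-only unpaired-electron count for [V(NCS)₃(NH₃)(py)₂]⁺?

1

Each isothiocyanate is −1; ammonia is neutral; pyridine is neutral; balancing the +1 overall charge requires V(IV).
Group 5 minus oxidation state 4 gives a d¹ configuration.
In an octahedral field the d¹ configuration is t₂g¹e_g⁰ (only one arrangement possible), giving 1 unpaired electron.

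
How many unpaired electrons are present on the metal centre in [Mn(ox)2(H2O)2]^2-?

5

Summing ligand charges against the −2 overall charge gives an oxidation state of +2 for manganese.
Manganese is a group-7 element; Mn(II) is therefore d⁵.
Counting donor atoms: 2×oxalate (bidentate) → 4 donors; 2×water (monodentate) → 2 donors. Coordination number = 6.
The spin state decides the count: Oxalate is a weak-field ligand for a first-row metal, so the complex is high-spin.
An octahedral high-spin d⁵ ion is t₂g³e_g², giving 5 unpaired electrons.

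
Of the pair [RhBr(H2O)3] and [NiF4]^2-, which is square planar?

For [RhBr(H2O)3]: Ligand charges: each bromide is −1; water is neutral. With an overall charge of 0 the rhodium centre must be in the +1 oxidation state. Rh sits in group 9, so the d-electron count is 9 − 1 = 8. A 4d d⁸ ion has a large crystal-field splitting; square planar leaves the high-energy d_{x²−y²} orbital empty and maximises CFSE. → square planar.
For [NiF4]^2-: Summing ligand charges against the −2 overall charge gives an oxidation state of +2 for nickel. Ni sits in group 10, so the d-electron count is 10 − 2 = 8. Fluoride is a weak-field ligand. With weak-field ligands the CFSE gain from square planar is small, so a 3d d⁸ ion takes the sterically preferred tetrahedral geometry. → tetrahedral.

[RhBr(H2O)3]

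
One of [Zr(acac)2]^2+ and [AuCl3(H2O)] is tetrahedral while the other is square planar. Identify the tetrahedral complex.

[Zr(acac)2]^2+

For [Zr(acac)2]^2+: Each acetylacetonate is −1; balancing the +2 overall charge requires Zr(IV). Zirconium is a group-4 element; Zr(IV) is therefore d⁰. A d⁰ ion has no crystal-field stabilisation preference between square planar and tetrahedral, so four ligands adopt the sterically favoured tetrahedral geometry. → tetrahedral.
For [AuCl3(H2O)]: Summing ligand charges against the 0 overall charge gives an oxidation state of +3 for gold. Gold is a group-11 element; Au(III) is therefore d⁸. A 5d d⁸ ion has a large crystal-field splitting; square planar leaves the high-energy d_{x²−y²} orbital empty and maximises CFSE. → square planar.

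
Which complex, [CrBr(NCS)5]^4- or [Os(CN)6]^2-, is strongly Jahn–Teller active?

[CrBr(NCS)5]^4-: Each bromide is −1; each isothiocyanate is −1; balancing the −4 overall charge requires Cr(II). Cr sits in group 6, so the d-electron count is 6 − 2 = 4. Bromide and isothiocyanate are weak-field ligands for a first-row metal, so the complex is high-spin. The t₂g³e_g¹ (high-spin) configuration has an unevenly filled e_g set; the Jahn–Teller theorem predicts a tetragonal distortion (typically axial elongation) to lift the degeneracy.
[Os(CN)6]^2-: Each cyanide is −1; balancing the −2 overall charge requires Os(IV). Os sits in group 8, so the d-electron count is 8 − 4 = 4. A 5d ion has a large Δₒ and is invariably low-spin. The d⁴ configuration leaves the e_g set evenly filled (or empty) — no strong Jahn–Teller driving force.

[CrBr(NCS)5]^4-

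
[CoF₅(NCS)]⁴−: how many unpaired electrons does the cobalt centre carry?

3 unpaired electrons

Summing ligand charges against the −4 overall charge gives an oxidation state of +2 for cobalt.
Cobalt is a group-9 element; Co(II) is therefore d⁷.
The spin state decides the count: Fluoride and isothiocyanate are weak-field ligands for a first-row metal, so the complex is high-spin.
An octahedral high-spin d⁷ ion is t₂g⁵e_g², giving 3 unpaired electrons.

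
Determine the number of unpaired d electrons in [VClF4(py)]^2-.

Each chloride is −1; each fluoride is −1; pyridine is neutral; balancing the −2 overall charge requires V(III).
Group 5 minus oxidation state 3 gives a d² configuration.
In an octahedral field the d² configuration is t₂g²e_g⁰ (only one arrangement possible), giving 2 unpaired electrons.

2 unpaired electrons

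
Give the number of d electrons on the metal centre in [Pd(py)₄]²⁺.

d⁸

Pyridine is neutral; balancing the +2 overall charge requires Pd(II).
Palladium is a group-10 element; Pd(II) is therefore d⁸.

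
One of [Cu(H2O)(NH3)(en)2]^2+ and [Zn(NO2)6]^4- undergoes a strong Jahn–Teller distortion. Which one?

[Cu(H2O)(NH3)(en)2]^2+

[Cu(H2O)(NH3)(en)2]^2+: Ligand charges: water is neutral; ammonia is neutral; ethylenediamine is neutral. With an overall charge of +2 the copper centre must be in the +2 oxidation state. Copper is a group-11 element; Cu(II) is therefore d⁹. The t₂g⁶e_g³ configuration has an unevenly filled e_g set; the Jahn–Teller theorem predicts a tetragonal distortion (typically axial elongation) to lift the degeneracy.
[Zn(NO2)6]^4-: Ligand charges: each nitro (N-bound nitrite) is −1. With an overall charge of −4 the zinc centre must be in the +2 oxidation state. Zinc is a group-12 element; Zn(II) is therefore d¹⁰. The d¹⁰ configuration leaves the e_g set evenly filled (or empty) — no strong Jahn–Teller driving force.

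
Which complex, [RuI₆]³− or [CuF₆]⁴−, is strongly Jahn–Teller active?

[CuF₆]⁴−

[RuI₆]³−: Ligand charges: each iodide is −1. With an overall charge of −3 the ruthenium centre must be in the +3 oxidation state. Ru sits in group 8, so the d-electron count is 8 − 3 = 5. A 4d ion has a large Δₒ and is invariably low-spin. The d⁵ configuration leaves the e_g set evenly filled (or empty) — no strong Jahn–Teller driving force.
[CuF₆]⁴−: Summing ligand charges against the −4 overall charge gives an oxidation state of +2 for copper. Copper is a group-11 element; Cu(II) is therefore d⁹. The t₂g⁶e_g³ configuration has an unevenly filled e_g set; the Jahn–Teller theorem predicts a tetragonal distortion (typically axial elongation) to lift the degeneracy.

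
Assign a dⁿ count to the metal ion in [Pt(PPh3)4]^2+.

d8

Ligand charges: triphenylphosphine is neutral. With an overall charge of +2 the platinum centre must be in the +2 oxidation state.
Platinum is a group-10 element; Pt(II) is therefore d⁸.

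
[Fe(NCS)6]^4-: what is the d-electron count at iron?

d6

Each isothiocyanate is −1; balancing the −4 overall charge requires Fe(II).
Fe sits in group 8, so the d-electron count is 8 − 2 = 6.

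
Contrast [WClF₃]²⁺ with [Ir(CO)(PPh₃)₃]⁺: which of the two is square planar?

For [WClF₃]²⁺: Summing ligand charges against the +2 overall charge gives an oxidation state of +6 for tungsten. Tungsten is a group-6 element; W(VI) is therefore d⁰. A d⁰ ion has no crystal-field stabilisation preference between square planar and tetrahedral, so four ligands adopt the sterically favoured tetrahedral geometry. → tetrahedral.
For [Ir(CO)(PPh₃)₃]⁺: Ligand charges: carbonyl is neutral; triphenylphosphine is neutral. With an overall charge of +1 the iridium centre must be in the +1 oxidation state. Ir sits in group 9, so the d-electron count is 9 − 1 = 8. A 5d d⁸ ion has a large crystal-field splitting; square planar leaves the high-energy d_{x²−y²} orbital empty and maximises CFSE. → square planar.

[Ir(CO)(PPh₃)₃]⁺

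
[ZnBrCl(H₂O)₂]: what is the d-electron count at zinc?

Summing ligand charges against the 0 overall charge gives an oxidation state of +2 for zinc.
Zn sits in group 12, so the d-electron count is 12 − 2 = 10.

d10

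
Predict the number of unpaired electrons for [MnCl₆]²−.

3 unpaired electrons

Ligand charges: each chloride is −1. With an overall charge of −2 the manganese centre must be in the +4 oxidation state.
Mn sits in group 7, so the d-electron count is 7 − 4 = 3.
In an octahedral field the d³ configuration is t₂g³e_g⁰ (only one arrangement possible), giving 3 unpaired electrons.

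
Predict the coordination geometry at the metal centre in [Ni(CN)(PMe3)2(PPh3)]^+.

square planar

Each cyanide is −1; trimethylphosphine is neutral; triphenylphosphine is neutral; balancing the +1 overall charge requires Ni(II).
Group 10 minus oxidation state 2 gives a d⁸ configuration.
Coordination number: 4.
Cyanide, trimethylphosphine, and triphenylphosphine are strong-field ligands (high in the spectrochemical series).
A 3d d⁸ ion with strong-field ligands gains enough CFSE to favour square planar over tetrahedral.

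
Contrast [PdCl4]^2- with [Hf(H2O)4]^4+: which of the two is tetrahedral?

For [PdCl4]^2-: Ligand charges: each chloride is −1. With an overall charge of −2 the palladium centre must be in the +2 oxidation state. Palladium is a group-10 element; Pd(II) is therefore d⁸. A 4d d⁸ ion has a large crystal-field splitting; square planar leaves the high-energy d_{x²−y²} orbital empty and maximises CFSE. → square planar.
For [Hf(H2O)4]^4+: Water is neutral; balancing the +4 overall charge requires Hf(IV). Hafnium is a group-4 element; Hf(IV) is therefore d⁰. A d⁰ ion has no crystal-field stabilisation preference between square planar and tetrahedral, so four ligands adopt the sterically favoured tetrahedral geometry. → tetrahedral.

[Hf(H2O)4]^4+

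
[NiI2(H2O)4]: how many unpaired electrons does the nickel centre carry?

Each iodide is −1; water is neutral; balancing the 0 overall charge requires Ni(II).
Nickel is a group-10 element; Ni(II) is therefore d⁸.
In an octahedral field the d⁸ configuration is t₂g⁶e_g² (only one arrangement possible), giving 2 unpaired electrons.

2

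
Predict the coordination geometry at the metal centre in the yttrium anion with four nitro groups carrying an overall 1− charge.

tetrahedral

Summing ligand charges against the −1 overall charge gives an oxidation state of +3 for yttrium.
Group 3 minus oxidation state 3 gives a d⁰ configuration.
With 4 monodentate ligands the coordination number is 4.
A d⁰ ion has no crystal-field stabilisation preference between square planar and tetrahedral, so four ligands adopt the sterically favoured tetrahedral geometry.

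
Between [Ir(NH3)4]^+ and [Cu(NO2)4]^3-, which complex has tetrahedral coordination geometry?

[Cu(NO2)4]^3-

For [Ir(NH3)4]^+: Summing ligand charges against the +1 overall charge gives an oxidation state of +1 for iridium. Ir sits in group 9, so the d-electron count is 9 − 1 = 8. A 5d d⁸ ion has a large crystal-field splitting; square planar leaves the high-energy d_{x²−y²} orbital empty and maximises CFSE. → square planar.
For [Cu(NO2)4]^3-: Each nitro (N-bound nitrite) is −1; balancing the −3 overall charge requires Cu(I). Group 11 minus oxidation state 1 gives a d¹⁰ configuration. A d¹⁰ ion has no crystal-field stabilisation preference between square planar and tetrahedral, so four ligands adopt the sterically favoured tetrahedral geometry. → tetrahedral.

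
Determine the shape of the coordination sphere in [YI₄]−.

Summing ligand charges against the −1 overall charge gives an oxidation state of +3 for yttrium.
Yttrium is a group-3 element; Y(III) is therefore d⁰.
With 4 monodentate ligands the coordination number is 4.
A d⁰ ion has no crystal-field stabilisation preference between square planar and tetrahedral, so four ligands adopt the sterically favoured tetrahedral geometry.

tetrahedral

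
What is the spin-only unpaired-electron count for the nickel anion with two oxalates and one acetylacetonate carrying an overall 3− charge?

Ligand charges: each oxalate is −2; each acetylacetonate is −1. With an overall charge of −3 the nickel centre must be in the +2 oxidation state.
Ni sits in group 10, so the d-electron count is 10 − 2 = 8.
Counting donor atoms: 2×oxalate (bidentate) → 4 donors; 1×acetylacetonate (bidentate) → 2 donors. Coordination number = 6.
In an octahedral field the d⁸ configuration is t₂g⁶e_g² (only one arrangement possible), giving 2 unpaired electrons.

2 unpaired electrons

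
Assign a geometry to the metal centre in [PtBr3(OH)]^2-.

square planar

Ligand charges: each bromide is −1; each hydroxide is −1. With an overall charge of −2 the platinum centre must be in the +2 oxidation state.
Group 10 minus oxidation state 2 gives a d⁸ configuration.
Coordination number: 4.
A 5d d⁸ ion has a large crystal-field splitting; square planar leaves the high-energy d_{x²−y²} orbital empty and maximises CFSE.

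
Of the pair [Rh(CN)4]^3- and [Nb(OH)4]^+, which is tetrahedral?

For [Rh(CN)4]^3-: Each cyanide is −1; balancing the −3 overall charge requires Rh(I). Group 9 minus oxidation state 1 gives a d⁸ configuration. A 4d d⁸ ion has a large crystal-field splitting; square planar leaves the high-energy d_{x²−y²} orbital empty and maximises CFSE. → square planar.
For [Nb(OH)4]^+: Summing ligand charges against the +1 overall charge gives an oxidation state of +5 for niobium. Group 5 minus oxidation state 5 gives a d⁰ configuration. A d⁰ ion has no crystal-field stabilisation preference between square planar and tetrahedral, so four ligands adopt the sterically favoured tetrahedral geometry. → tetrahedral.

[Nb(OH)4]^+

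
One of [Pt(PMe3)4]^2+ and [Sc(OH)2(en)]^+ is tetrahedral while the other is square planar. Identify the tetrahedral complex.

For [Pt(PMe3)4]^2+: Trimethylphosphine is neutral; balancing the +2 overall charge requires Pt(II). Group 10 minus oxidation state 2 gives a d⁸ configuration. A 5d d⁸ ion has a large crystal-field splitting; square planar leaves the high-energy d_{x²−y²} orbital empty and maximises CFSE. → square planar.
For [Sc(OH)2(en)]^+: Summing ligand charges against the +1 overall charge gives an oxidation state of +3 for scandium. Scandium is a group-3 element; Sc(III) is therefore d⁰. A d⁰ ion has no crystal-field stabilisation preference between square planar and tetrahedral, so four ligands adopt the sterically favoured tetrahedral geometry. → tetrahedral.

[Sc(OH)2(en)]^+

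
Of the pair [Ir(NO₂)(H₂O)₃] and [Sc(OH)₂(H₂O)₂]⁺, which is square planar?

For [Ir(NO₂)(H₂O)₃]: Ligand charges: each nitro (N-bound nitrite) is −1; water is neutral. With an overall charge of 0 the iridium centre must be in the +1 oxidation state. Ir sits in group 9, so the d-electron count is 9 − 1 = 8. A 5d d⁸ ion has a large crystal-field splitting; square planar leaves the high-energy d_{x²−y²} orbital empty and maximises CFSE. → square planar.
For [Sc(OH)₂(H₂O)₂]⁺: Ligand charges: each hydroxide is −1; water is neutral. With an overall charge of +1 the scandium centre must be in the +3 oxidation state. Group 3 minus oxidation state 3 gives a d⁰ configuration. A d⁰ ion has no crystal-field stabilisation preference between square planar and tetrahedral, so four ligands adopt the sterically favoured tetrahedral geometry. → tetrahedral.

[Ir(NO₂)(H₂O)₃]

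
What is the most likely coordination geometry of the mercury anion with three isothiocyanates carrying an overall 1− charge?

Summing ligand charges against the −1 overall charge gives an oxidation state of +2 for mercury.
Mercury is a group-12 element; Hg(II) is therefore d¹⁰.
Coordination number: 3.
Three ligands around a d¹⁰ centre minimise repulsion in a trigonal-planar arrangement.

trigonal planar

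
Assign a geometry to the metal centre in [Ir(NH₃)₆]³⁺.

octahedral

Ligand charges: ammonia is neutral. With an overall charge of +3 the iridium centre must be in the +3 oxidation state.
Iridium is a group-9 element; Ir(III) is therefore d⁶.
With 6 monodentate ligands the coordination number is 6.
Six donors around a single metal centre give an octahedral coordination sphere.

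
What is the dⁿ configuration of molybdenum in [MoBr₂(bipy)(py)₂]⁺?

d³

Ligand charges: each bromide is −1; 2,2′-bipyridine is neutral; pyridine is neutral. With an overall charge of +1 the molybdenum centre must be in the +3 oxidation state.
Mo sits in group 6, so the d-electron count is 6 − 3 = 3.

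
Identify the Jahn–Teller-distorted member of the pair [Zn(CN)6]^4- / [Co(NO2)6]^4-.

[Co(NO2)6]^4-

[Zn(CN)6]^4-: Each cyanide is −1; balancing the −4 overall charge requires Zn(II). Zinc is a group-12 element; Zn(II) is therefore d¹⁰. The d¹⁰ configuration leaves the e_g set evenly filled (or empty) — no strong Jahn–Teller driving force.
[Co(NO2)6]^4-: Ligand charges: each nitro (N-bound nitrite) is −1. With an overall charge of −4 the cobalt centre must be in the +2 oxidation state. Cobalt is a group-9 element; Co(II) is therefore d⁷. Nitro (N-bound nitrite) is a strong-field ligand (high in the spectrochemical series) for a first-row metal, so the complex is low-spin. The t₂g⁶e_g¹ (low-spin) configuration has an unevenly filled e_g set; the Jahn–Teller theorem predicts a tetragonal distortion (typically axial elongation) to lift the degeneracy.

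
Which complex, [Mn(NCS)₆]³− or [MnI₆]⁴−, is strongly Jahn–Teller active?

[Mn(NCS)₆]³−

[Mn(NCS)₆]³−: Each isothiocyanate is −1; balancing the −3 overall charge requires Mn(III). Group 7 minus oxidation state 3 gives a d⁴ configuration. Isothiocyanate is a weak-field ligand for a first-row metal, so the complex is high-spin. The t₂g³e_g¹ (high-spin) configuration has an unevenly filled e_g set; the Jahn–Teller theorem predicts a tetragonal distortion (typically axial elongation) to lift the degeneracy.
[MnI₆]⁴−: Summing ligand charges against the −4 overall charge gives an oxidation state of +2 for manganese. Group 7 minus oxidation state 2 gives a d⁵ configuration. Iodide is a weak-field ligand for a first-row metal, so the complex is high-spin. The d⁵ configuration leaves the e_g set evenly filled (or empty) — no strong Jahn–Teller driving force.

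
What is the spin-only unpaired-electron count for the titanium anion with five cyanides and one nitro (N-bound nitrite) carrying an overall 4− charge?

Summing ligand charges against the −4 overall charge gives an oxidation state of +2 for titanium.
Group 4 minus oxidation state 2 gives a d² configuration.
In an octahedral field the d² configuration is t₂g²e_g⁰ (only one arrangement possible), giving 2 unpaired electrons.

2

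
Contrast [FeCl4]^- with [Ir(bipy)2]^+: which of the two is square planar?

[Ir(bipy)2]^+

For [FeCl4]^-: Summing ligand charges against the −1 overall charge gives an oxidation state of +3 for iron. Iron is a group-8 element; Fe(III) is therefore d⁵. A high-spin d⁵ ion has zero CFSE in either geometry, so four ligands adopt the sterically favoured tetrahedral geometry. → tetrahedral.
For [Ir(bipy)2]^+: Ligand charges: 2,2′-bipyridine is neutral. With an overall charge of +1 the iridium centre must be in the +1 oxidation state. Ir sits in group 9, so the d-electron count is 9 − 1 = 8. A 5d d⁸ ion has a large crystal-field splitting; square planar leaves the high-energy d_{x²−y²} orbital empty and maximises CFSE. → square planar.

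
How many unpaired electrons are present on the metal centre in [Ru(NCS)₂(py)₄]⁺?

1

Ligand charges: each isothiocyanate is −1; pyridine is neutral. With an overall charge of +1 the ruthenium centre must be in the +3 oxidation state.
Ruthenium is a group-8 element; Ru(III) is therefore d⁵.
The spin state decides the count: a 4d ion has a large Δₒ and is invariably low-spin.
An octahedral low-spin d⁵ ion is t₂g⁵e_g⁰, giving 1 unpaired electron.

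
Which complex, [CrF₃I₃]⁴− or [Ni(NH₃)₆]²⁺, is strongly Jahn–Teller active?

[CrF₃I₃]⁴−

[CrF₃I₃]⁴−: Ligand charges: each fluoride is −1; each iodide is −1. With an overall charge of −4 the chromium centre must be in the +2 oxidation state. Cr sits in group 6, so the d-electron count is 6 − 2 = 4. Fluoride and iodide are weak-field ligands for a first-row metal, so the complex is high-spin. The t₂g³e_g¹ (high-spin) configuration has an unevenly filled e_g set; the Jahn–Teller theorem predicts a tetragonal distortion (typically axial elongation) to lift the degeneracy.
[Ni(NH₃)₆]²⁺: Summing ligand charges against the +2 overall charge gives an oxidation state of +2 for nickel. Group 10 minus oxidation state 2 gives a d⁸ configuration. The d⁸ configuration leaves the e_g set evenly filled (or empty) — no strong Jahn–Teller driving force.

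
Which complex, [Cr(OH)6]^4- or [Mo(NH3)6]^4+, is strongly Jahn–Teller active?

[Cr(OH)6]^4-: Ligand charges: each hydroxide is −1. With an overall charge of −4 the chromium centre must be in the +2 oxidation state. Group 6 minus oxidation state 2 gives a d⁴ configuration. Hydroxide is a weak-field ligand for a first-row metal, so the complex is high-spin. The t₂g³e_g¹ (high-spin) configuration has an unevenly filled e_g set; the Jahn–Teller theorem predicts a tetragonal distortion (typically axial elongation) to lift the degeneracy.
[Mo(NH3)6]^4+: Ligand charges: ammonia is neutral. With an overall charge of +4 the molybdenum centre must be in the +4 oxidation state. Molybdenum is a group-6 element; Mo(IV) is therefore d². The d² configuration leaves the e_g set evenly filled (or empty) — no strong Jahn–Teller driving force.

[Cr(OH)6]^4-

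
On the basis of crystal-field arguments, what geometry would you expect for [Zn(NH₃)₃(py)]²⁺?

tetrahedral

Summing ligand charges against the +2 overall charge gives an oxidation state of +2 for zinc.
Zinc is a group-12 element; Zn(II) is therefore d¹⁰.
With 4 monodentate ligands the coordination number is 4.
A d¹⁰ ion has no crystal-field stabilisation preference between square planar and tetrahedral, so four ligands adopt the sterically favoured tetrahedral geometry.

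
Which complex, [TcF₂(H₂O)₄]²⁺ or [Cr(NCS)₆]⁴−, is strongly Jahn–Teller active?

[TcF₂(H₂O)₄]²⁺: Summing ligand charges against the +2 overall charge gives an oxidation state of +4 for technetium. Technetium is a group-7 element; Tc(IV) is therefore d³. The d³ configuration leaves the e_g set evenly filled (or empty) — no strong Jahn–Teller driving force.
[Cr(NCS)₆]⁴−: Each isothiocyanate is −1; balancing the −4 overall charge requires Cr(II). Group 6 minus oxidation state 2 gives a d⁴ configuration. Isothiocyanate is a weak-field ligand for a first-row metal, so the complex is high-spin. The t₂g³e_g¹ (high-spin) configuration has an unevenly filled e_g set; the Jahn–Teller theorem predicts a tetragonal distortion (typically axial elongation) to lift the degeneracy.

[Cr(NCS)₆]⁴−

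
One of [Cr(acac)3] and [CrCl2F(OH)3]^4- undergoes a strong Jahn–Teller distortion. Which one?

[Cr(acac)3]: Ligand charges: each acetylacetonate is −1. With an overall charge of 0 the chromium centre must be in the +3 oxidation state. Chromium is a group-6 element; Cr(III) is therefore d³. The d³ configuration leaves the e_g set evenly filled (or empty) — no strong Jahn–Teller driving force.
[CrCl2F(OH)3]^4-: Ligand charges: each chloride is −1; each fluoride is −1; each hydroxide is −1. With an overall charge of −4 the chromium centre must be in the +2 oxidation state. Group 6 minus oxidation state 2 gives a d⁴ configuration. Chloride, fluoride, and hydroxide are weak-field ligands for a first-row metal, so the complex is high-spin. The t₂g³e_g¹ (high-spin) configuration has an unevenly filled e_g set; the Jahn–Teller theorem predicts a tetragonal distortion (typically axial elongation) to lift the degeneracy.

[CrCl2F(OH)3]^4-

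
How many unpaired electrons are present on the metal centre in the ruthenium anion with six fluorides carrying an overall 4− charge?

Summing ligand charges against the −4 overall charge gives an oxidation state of +2 for ruthenium.
Ru sits in group 8, so the d-electron count is 8 − 2 = 6.
The spin state decides the count: a 4d ion has a large Δₒ and is invariably low-spin.
An octahedral low-spin d⁶ ion is t₂g⁶e_g⁰, giving 0 unpaired electrons.

0 unpaired electrons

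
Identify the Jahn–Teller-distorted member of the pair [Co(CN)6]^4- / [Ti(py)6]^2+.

[Co(CN)6]^4-: Each cyanide is −1; balancing the −4 overall charge requires Co(II). Cobalt is a group-9 element; Co(II) is therefore d⁷. Cyanide is a strong-field ligand (high in the spectrochemical series) for a first-row metal, so the complex is low-spin. The t₂g⁶e_g¹ (low-spin) configuration has an unevenly filled e_g set; the Jahn–Teller theorem predicts a tetragonal distortion (typically axial elongation) to lift the degeneracy.
[Ti(py)6]^2+: Pyridine is neutral; balancing the +2 overall charge requires Ti(II). Ti sits in group 4, so the d-electron count is 4 − 2 = 2. The d² configuration leaves the e_g set evenly filled (or empty) — no strong Jahn–Teller driving force.

[Co(CN)6]^4-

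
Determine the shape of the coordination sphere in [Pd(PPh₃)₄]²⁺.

Ligand charges: triphenylphosphine is neutral. With an overall charge of +2 the palladium centre must be in the +2 oxidation state.
Pd sits in group 10, so the d-electron count is 10 − 2 = 8.
With 4 monodentate ligands the coordination number is 4.
A 4d d⁸ ion has a large crystal-field splitting; square planar leaves the high-energy d_{x²−y²} orbital empty and maximises CFSE.

square planar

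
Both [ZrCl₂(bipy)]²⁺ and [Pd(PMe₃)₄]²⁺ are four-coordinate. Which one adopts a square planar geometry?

For [ZrCl₂(bipy)]²⁺: Summing ligand charges against the +2 overall charge gives an oxidation state of +4 for zirconium. Group 4 minus oxidation state 4 gives a d⁰ configuration. A d⁰ ion has no crystal-field stabilisation preference between square planar and tetrahedral, so four ligands adopt the sterically favoured tetrahedral geometry. → tetrahedral.
For [Pd(PMe₃)₄]²⁺: Ligand charges: trimethylphosphine is neutral. With an overall charge of +2 the palladium centre must be in the +2 oxidation state. Group 10 minus oxidation state 2 gives a d⁸ configuration. A 4d d⁸ ion has a large crystal-field splitting; square planar leaves the high-energy d_{x²−y²} orbital empty and maximises CFSE. → square planar.

[Pd(PMe₃)₄]²⁺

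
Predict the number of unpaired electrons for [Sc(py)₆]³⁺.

Summing ligand charges against the +3 overall charge gives an oxidation state of +3 for scandium.
Scandium is a group-3 element; Sc(III) is therefore d⁰.
In an octahedral field the d⁰ configuration is t₂g⁰e_g⁰, giving 0 unpaired electrons.

0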